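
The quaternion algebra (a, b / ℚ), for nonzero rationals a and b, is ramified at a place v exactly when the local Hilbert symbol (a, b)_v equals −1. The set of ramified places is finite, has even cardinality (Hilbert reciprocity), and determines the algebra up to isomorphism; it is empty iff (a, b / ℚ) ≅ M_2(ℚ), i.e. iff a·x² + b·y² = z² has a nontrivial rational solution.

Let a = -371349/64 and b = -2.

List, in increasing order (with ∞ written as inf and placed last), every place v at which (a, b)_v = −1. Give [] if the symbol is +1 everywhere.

[31, inf]

(a, b) ≡ (-341, -2) mod (ℚ^×)²; places V = {2, 3, 11, 31, ∞}.
(a,b)_31: α=1, u≡9; β=0, v≡29 (mod 31); (9|31)=+1, (29|31)=-1; sign (−1)^0·+1^0·-1^1 = -1.
(a,b)_2: α=-6, β=1; u≡3, v≡7 (mod 8); ε(u)ε(v)=1·1, αω(v)=-6·0, βω(u)=1·1; sum ≡ 0  ⇒  +1.
(a,b)_∞: sgn(-341)=−, sgn(-2)=−, so -1.
(a,b)_11: α=3, u≡2; β=0, v≡9 (mod 11); (2|11)=-1, (9|11)=+1; sign (−1)^0·-1^0·+1^3 = +1.
(a,b)_3: α=2, u≡1; β=0, v≡1 (mod 3); (1|3)=+1, (1|3)=+1; sign (−1)^0·+1^0·+1^2 = +1.
Ram(-341, -2) = {31, ∞}; no ℚ_31-point on the conic.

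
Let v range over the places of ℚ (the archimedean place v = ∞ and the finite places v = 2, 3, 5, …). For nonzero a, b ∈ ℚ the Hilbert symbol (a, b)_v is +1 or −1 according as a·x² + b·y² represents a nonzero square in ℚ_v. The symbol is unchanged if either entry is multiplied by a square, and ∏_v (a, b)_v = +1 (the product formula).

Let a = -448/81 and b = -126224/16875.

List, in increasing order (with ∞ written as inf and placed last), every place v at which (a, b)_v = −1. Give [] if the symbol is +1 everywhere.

[3, inf]

(a, b) ≡ (-7, -483) mod (ℚ^×)²; places V = {2, 3, 5, 7, 23, ∞}.
(a,b)_23: α=0, u≡1; β=1, v≡2 (mod 23); (1|23)=+1, (2|23)=+1; sign (−1)^0·+1^1·+1^0 = +1.
(a,b)_3: α=-4, u≡2; β=-3, v≡1 (mod 3); (2|3)=-1, (1|3)=+1; sign (−1)^0·-1^-3·+1^-4 = -1.
(a,b)_7: α=1, u≡5; β=3, v≡2 (mod 7); (5|7)=-1, (2|7)=+1; sign (−1)^1·-1^3·+1^1 = +1.
(a,b)_2: α=6, β=4; u≡1, v≡5 (mod 8); ε(u)ε(v)=0·0, αω(v)=6·1, βω(u)=4·0; sum ≡ 0  ⇒  +1.
(a,b)_5: α=0, u≡2; β=-4, v≡3 (mod 5); (2|5)=-1, (3|5)=-1; sign (−1)^0·-1^-4·-1^0 = +1.
(a,b)_∞: sgn(-7)=−, sgn(-483)=−, so -1.
(-7, -483 / ℚ) ramifies at {3, ∞}: a division algebra.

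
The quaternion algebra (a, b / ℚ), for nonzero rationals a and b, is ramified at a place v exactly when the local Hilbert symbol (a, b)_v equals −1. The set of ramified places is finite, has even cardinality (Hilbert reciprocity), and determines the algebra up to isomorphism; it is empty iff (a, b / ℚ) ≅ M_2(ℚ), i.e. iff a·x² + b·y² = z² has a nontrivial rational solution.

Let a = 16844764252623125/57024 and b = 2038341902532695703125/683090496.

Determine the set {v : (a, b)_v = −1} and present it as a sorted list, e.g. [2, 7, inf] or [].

(a, b) ≡ (23023, 29) mod (ℚ^×)²; places V = {2, 3, 5, 7, 11, 13, 17, 23, 29, 43, ∞}.
(a,b)_43: α=2, u≡7; β=0, v≡28 (mod 43); (7|43)=-1, (28|43)=-1; sign (−1)^0·-1^0·-1^2 = +1.
(a,b)_2: α=-6, β=-6; u≡7, v≡5 (mod 8); ε(u)ε(v)=1·0, αω(v)=-6·1, βω(u)=-6·0; sum ≡ 0  ⇒  +1.
(a,b)_29: α=2, u≡3; β=3, v≡5 (mod 29); (3|29)=-1, (5|29)=+1; sign (−1)^0·-1^3·+1^2 = -1.
(a,b)_23: α=1, u≡12; β=2, v≡4 (mod 23); (12|23)=+1, (4|23)=+1; sign (−1)^0·+1^2·+1^1 = +1.
(a,b)_11: α=-1, u≡9; β=-4, v≡10 (mod 11); (9|11)=+1, (10|11)=-1; sign (−1)^0·+1^-4·-1^-1 = -1.
(a,b)_17: α=0, u≡6; β=2, v≡12 (mod 17); (6|17)=-1, (12|17)=-1; sign (−1)^0·-1^2·-1^0 = +1.
(a,b)_∞: sgn(23023)=+, sgn(29)=+, so +1.
(a,b)_7: α=3, u≡5; β=2, v≡1 (mod 7); (5|7)=-1, (1|7)=+1; sign (−1)^0·-1^2·+1^3 = +1.
(a,b)_3: α=-4, u≡1; β=-6, v≡2 (mod 3); (1|3)=+1, (2|3)=-1; sign (−1)^0·+1^-6·-1^-4 = +1.
(a,b)_5: α=4, u≡3; β=8, v≡1 (mod 5); (3|5)=-1, (1|5)=+1; sign (−1)^0·-1^8·+1^4 = +1.
(a,b)_13: α=3, u≡4; β=4, v≡1 (mod 13); (4|13)=+1, (1|13)=+1; sign (−1)^0·+1^4·+1^3 = +1.
Ram(23023, 29) = {11, 29}; no ℚ_11-point on the conic.

[11, 29]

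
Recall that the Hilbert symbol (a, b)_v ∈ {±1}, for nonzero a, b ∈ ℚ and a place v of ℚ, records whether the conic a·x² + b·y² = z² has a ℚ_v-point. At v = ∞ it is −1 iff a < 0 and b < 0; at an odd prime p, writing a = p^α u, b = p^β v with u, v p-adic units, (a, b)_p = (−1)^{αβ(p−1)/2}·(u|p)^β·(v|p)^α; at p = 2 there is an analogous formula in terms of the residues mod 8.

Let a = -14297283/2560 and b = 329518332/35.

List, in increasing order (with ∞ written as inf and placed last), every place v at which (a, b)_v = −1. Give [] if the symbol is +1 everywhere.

[2, 7, 11, 13]

(a, b) ≡ (-30030, 5005) mod (ℚ^×)²; places V = {2, 3, 5, 7, 11, 13, 23, ∞}.
(a,b)_13: α=1, u≡4; β=1, v≡11 (mod 13); (4|13)=+1, (11|13)=-1; sign (−1)^0·+1^1·-1^1 = -1.
(a,b)_∞: sgn(-30030)=−, sgn(5005)=+, so +1.
(a,b)_7: α=1, u≡1; β=-1, v≡2 (mod 7); (1|7)=+1, (2|7)=+1; sign (−1)^1·+1^-1·+1^1 = -1.
(a,b)_11: α=1, u≡5; β=3, v≡3 (mod 11); (5|11)=+1, (3|11)=+1; sign (−1)^1·+1^3·+1^1 = -1.
(a,b)_5: α=-1, u≡1; β=-1, v≡1 (mod 5); (1|5)=+1, (1|5)=+1; sign (−1)^0·+1^-1·+1^-1 = +1.
(a,b)_3: α=3, u≡1; β=2, v≡1 (mod 3); (1|3)=+1, (1|3)=+1; sign (−1)^0·+1^2·+1^3 = +1.
(a,b)_23: α=2, u≡3; β=2, v≡21 (mod 23); (3|23)=+1, (21|23)=-1; sign (−1)^0·+1^2·-1^2 = +1.
(a,b)_2: α=-9, β=2; u≡1, v≡5 (mod 8); ε(u)ε(v)=0·0, αω(v)=-9·1, βω(u)=2·0; sum ≡ 1  ⇒  -1.
|Ram(-30030, 5005)| = 4, even; anisotropic at {2, 7, 11, 13}.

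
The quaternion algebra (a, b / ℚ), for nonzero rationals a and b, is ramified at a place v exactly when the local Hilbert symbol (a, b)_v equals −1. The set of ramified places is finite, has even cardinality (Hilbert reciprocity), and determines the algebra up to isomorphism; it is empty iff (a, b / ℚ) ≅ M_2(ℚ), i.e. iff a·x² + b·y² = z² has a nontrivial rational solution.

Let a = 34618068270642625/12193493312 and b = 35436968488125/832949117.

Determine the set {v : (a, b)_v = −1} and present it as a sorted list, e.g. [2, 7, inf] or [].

(a, b) ≡ (11165, 2233) mod (ℚ^×)²; places V = {2, 3, 5, 7, 11, 13, 17, 23, 29, 37, ∞}.
(a,b)_7: α=-1, u≡3; β=-1, v≡2 (mod 7); (3|7)=-1, (2|7)=+1; sign (−1)^1·-1^-1·+1^-1 = +1.
(a,b)_3: α=0, u≡2; β=4, v≡1 (mod 3); (2|3)=-1, (1|3)=+1; sign (−1)^0·-1^4·+1^0 = +1.
(a,b)_37: α=2, u≡34; β=0, v≡15 (mod 37); (34|37)=+1, (15|37)=-1; sign (−1)^0·+1^0·-1^2 = +1.
(a,b)_13: α=-2, u≡5; β=-2, v≡3 (mod 13); (5|13)=-1, (3|13)=+1; sign (−1)^0·-1^-2·+1^-2 = +1.
(a,b)_23: α=0, u≡19; β=-2, v≡9 (mod 23); (19|23)=-1, (9|23)=+1; sign (−1)^0·-1^-2·+1^0 = +1.
(a,b)_29: α=1, u≡3; β=1, v≡27 (mod 29); (3|29)=-1, (27|29)=-1; sign (−1)^0·-1^1·-1^1 = +1.
(a,b)_5: α=3, u≡3; β=4, v≡3 (mod 5); (3|5)=-1, (3|5)=-1; sign (−1)^0·-1^4·-1^3 = -1.
(a,b)_11: α=-5, u≡1; β=-3, v≡1 (mod 11); (1|11)=+1, (1|11)=+1; sign (−1)^1·+1^-3·+1^-5 = -1.
(a,b)_17: α=8, u≡13; β=6, v≡6 (mod 17); (13|17)=+1, (6|17)=-1; sign (−1)^0·+1^6·-1^8 = +1.
(a,b)_∞: sgn(11165)=+, sgn(2233)=+, so +1.
(a,b)_2: α=-6, β=0; u≡5, v≡1 (mod 8); ε(u)ε(v)=0·0, αω(v)=-6·0, βω(u)=0·1; sum ≡ 0  ⇒  +1.
Ram(11165, 2233) = {5, 11}; no ℚ_5-point on the conic.

[5, 11]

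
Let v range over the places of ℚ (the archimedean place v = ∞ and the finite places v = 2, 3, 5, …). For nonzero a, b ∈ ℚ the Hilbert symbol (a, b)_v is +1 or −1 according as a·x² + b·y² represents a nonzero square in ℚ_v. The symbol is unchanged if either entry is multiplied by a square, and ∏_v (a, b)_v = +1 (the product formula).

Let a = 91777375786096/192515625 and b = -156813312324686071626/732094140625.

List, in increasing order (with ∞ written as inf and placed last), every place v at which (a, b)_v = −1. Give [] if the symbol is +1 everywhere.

Mod squares: a ≡ 391, b ≡ -26. Check v ∈ {∞, 2, 3, 5, 7, 11, 13, 17, 23, 37}.
v=23: a=23^1·(≡22), b=23^2·(≡22) mod 23; (22|23)=-1, (22|23)=-1; (−1)^{1·2·11}·(-1)^2·(-1)^1 = -1.
v=∞: 391 > 0 and -26 < 0  ⇒  (a,b)_∞ = +1.
v=37: a=37^-2·(≡11), b=37^-4·(≡26) mod 37; (11|37)=+1, (26|37)=+1; (−1)^{-2·-4·18}·(+1)^-4·(+1)^-2 = +1.
v=7: a=7^2·(≡5), b=7^0·(≡2) mod 7; (5|7)=-1, (2|7)=+1; (−1)^{2·0·3}·(-1)^0·(+1)^2 = +1.
v=17: a=17^1·(≡12), b=17^2·(≡4) mod 17; (12|17)=-1, (4|17)=+1; (−1)^{1·2·8}·(-1)^2·(+1)^1 = +1.
v=5: a=5^-6·(≡1), b=5^-8·(≡4) mod 5; (1|5)=+1, (4|5)=+1; (−1)^{-6·-8·2}·(+1)^-8·(+1)^-6 = +1.
v=13: a=13^2·(≡3), b=13^3·(≡5) mod 13; (3|13)=+1, (5|13)=-1; (−1)^{2·3·6}·(+1)^3·(-1)^2 = +1.
v=2: v_2(a)=4, v_2(b)=1; units ≡ 7, 3 (mod 8); ε·ε+αω+βω = 1·1+4·1+1·0 ≡ 1  ⇒  (a,b)_2 = -1.
v=3: a=3^-2·(≡1), b=3^2·(≡1) mod 3; (1|3)=+1, (1|3)=+1; (−1)^{-2·2·1}·(+1)^2·(+1)^-2 = +1.
v=11: a=11^6·(≡10), b=11^10·(≡8) mod 11; (10|11)=-1, (8|11)=-1; (−1)^{6·10·5}·(-1)^10·(-1)^6 = +1.
(391, -26 / ℚ) ramifies at {2, 23}: a division algebra.

[2, 23]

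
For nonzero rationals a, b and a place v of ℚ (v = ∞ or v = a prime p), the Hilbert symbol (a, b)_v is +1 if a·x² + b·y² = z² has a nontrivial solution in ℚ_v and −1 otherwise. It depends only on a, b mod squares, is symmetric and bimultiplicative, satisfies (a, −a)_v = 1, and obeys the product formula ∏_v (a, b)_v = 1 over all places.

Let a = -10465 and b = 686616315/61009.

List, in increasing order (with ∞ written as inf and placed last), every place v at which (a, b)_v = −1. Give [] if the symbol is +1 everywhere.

Mod squares: a ≡ -10465, b ≡ 19635. Check v ∈ {∞, 2, 3, 5, 7, 11, 13, 17, 19, 23}.
v=23: a=23^1·(≡5), b=23^0·(≡4) mod 23; (5|23)=-1, (4|23)=+1; (−1)^{1·0·11}·(-1)^0·(+1)^1 = +1.
v=3: a=3^0·(≡2), b=3^1·(≡2) mod 3; (2|3)=-1, (2|3)=-1; (−1)^{0·1·1}·(-1)^1·(-1)^0 = -1.
v=13: a=13^1·(≡1), b=13^-2·(≡6) mod 13; (1|13)=+1, (6|13)=-1; (−1)^{1·-2·6}·(+1)^-2·(-1)^1 = -1.
v=17: a=17^0·(≡7), b=17^3·(≡9) mod 17; (7|17)=-1, (9|17)=+1; (−1)^{0·3·8}·(-1)^3·(+1)^0 = -1.
v=19: a=19^0·(≡4), b=19^-2·(≡2) mod 19; (4|19)=+1, (2|19)=-1; (−1)^{0·-2·9}·(+1)^-2·(-1)^0 = +1.
v=∞: -10465 < 0 and 19635 > 0  ⇒  (a,b)_∞ = +1.
v=11: a=11^0·(≡7), b=11^3·(≡3) mod 11; (7|11)=-1, (3|11)=+1; (−1)^{0·3·5}·(-1)^3·(+1)^0 = -1.
v=7: a=7^1·(≡3), b=7^1·(≡5) mod 7; (3|7)=-1, (5|7)=-1; (−1)^{1·1·3}·(-1)^1·(-1)^1 = -1.
v=5: a=5^1·(≡2), b=5^1·(≡2) mod 5; (2|5)=-1, (2|5)=-1; (−1)^{1·1·2}·(-1)^1·(-1)^1 = +1.
v=2: v_2(a)=0, v_2(b)=0; units ≡ 7, 3 (mod 8); ε·ε+αω+βω = 1·1+0·1+0·0 ≡ 1  ⇒  (a,b)_2 = -1.
Ram(-10465, 19635) = {2, 3, 7, 11, 13, 17}; no ℚ_2-point on the conic.

[2, 3, 7, 11, 13, 17]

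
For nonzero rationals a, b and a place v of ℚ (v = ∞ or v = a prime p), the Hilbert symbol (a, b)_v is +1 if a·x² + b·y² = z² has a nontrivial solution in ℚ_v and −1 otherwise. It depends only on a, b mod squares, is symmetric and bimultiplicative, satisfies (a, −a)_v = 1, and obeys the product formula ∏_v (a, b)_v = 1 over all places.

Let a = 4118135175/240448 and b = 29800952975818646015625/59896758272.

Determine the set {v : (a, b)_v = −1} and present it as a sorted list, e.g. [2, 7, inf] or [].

[2, 13]

(a, b) ≡ (91, 210) mod (ℚ^×)²; places V = {2, 3, 5, 7, 11, 13, 17, ∞}.
(a,b)_13: α=-1, u≡5; β=-4, v≡2 (mod 13); (5|13)=-1, (2|13)=-1; sign (−1)^0·-1^-4·-1^-1 = -1.
(a,b)_3: α=4, u≡1; β=13, v≡1 (mod 3); (1|3)=+1, (1|3)=+1; sign (−1)^0·+1^13·+1^4 = +1.
(a,b)_5: α=2, u≡4; β=7, v≡2 (mod 5); (4|5)=+1, (2|5)=-1; sign (−1)^0·+1^7·-1^2 = +1.
(a,b)_∞: sgn(91)=+, sgn(210)=+, so +1.
(a,b)_2: α=-6, β=-21; u≡3, v≡1 (mod 8); ε(u)ε(v)=1·0, αω(v)=-6·0, βω(u)=-21·1; sum ≡ 1  ⇒  -1.
(a,b)_7: α=5, u≡5; β=11, v≡2 (mod 7); (5|7)=-1, (2|7)=+1; sign (−1)^1·-1^11·+1^5 = +1.
(a,b)_17: α=-2, u≡7; β=0, v≡3 (mod 17); (7|17)=-1, (3|17)=-1; sign (−1)^0·-1^0·-1^-2 = +1.
(a,b)_11: α=2, u≡1; β=2, v≡5 (mod 11); (1|11)=+1, (5|11)=+1; sign (−1)^0·+1^2·+1^2 = +1.
(91, 210 / ℚ) ramifies at {2, 13}: a division algebra.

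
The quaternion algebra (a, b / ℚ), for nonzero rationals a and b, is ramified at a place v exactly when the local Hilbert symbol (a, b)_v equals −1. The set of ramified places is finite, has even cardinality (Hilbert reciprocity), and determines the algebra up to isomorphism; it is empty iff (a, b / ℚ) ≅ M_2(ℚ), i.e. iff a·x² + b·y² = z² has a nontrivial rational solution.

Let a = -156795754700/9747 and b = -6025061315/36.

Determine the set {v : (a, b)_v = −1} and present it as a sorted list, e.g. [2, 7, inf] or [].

(a, b) ≡ (-2544009, -122960435) mod (ℚ^×)²; places V = {2, 3, 5, 7, 13, 19, 29, 37, 41, 43, ∞}.
(a,b)_7: α=0, u≡1; β=2, v≡4 (mod 7); (1|7)=+1, (4|7)=+1; sign (−1)^0·+1^2·+1^0 = +1.
(a,b)_5: α=2, u≡1; β=1, v≡2 (mod 5); (1|5)=+1, (2|5)=-1; sign (−1)^0·+1^1·-1^2 = +1.
(a,b)_3: α=-3, u≡1; β=-2, v≡1 (mod 3); (1|3)=+1, (1|3)=+1; sign (−1)^0·+1^-2·+1^-3 = +1.
(a,b)_41: α=1, u≡20; β=1, v≡21 (mod 41); (20|41)=+1, (21|41)=+1; sign (−1)^0·+1^1·+1^1 = +1.
(a,b)_∞: sgn(-2544009)=−, sgn(-122960435)=−, so -1.
(a,b)_37: α=1, u≡26; β=1, v≡16 (mod 37); (26|37)=+1, (16|37)=+1; sign (−1)^0·+1^1·+1^1 = +1.
(a,b)_13: α=1, u≡12; β=1, v≡6 (mod 13); (12|13)=+1, (6|13)=-1; sign (−1)^0·+1^1·-1^1 = -1.
(a,b)_29: α=0, u≡9; β=1, v≡3 (mod 29); (9|29)=+1, (3|29)=-1; sign (−1)^0·+1^1·-1^0 = +1.
(a,b)_2: α=2, β=-2; u≡7, v≡5 (mod 8); ε(u)ε(v)=1·0, αω(v)=2·1, βω(u)=-2·0; sum ≡ 0  ⇒  +1.
(a,b)_43: α=3, u≡27; β=1, v≡14 (mod 43); (27|43)=-1, (14|43)=+1; sign (−1)^1·-1^1·+1^3 = +1.
(a,b)_19: α=-2, u≡14; β=0, v≡12 (mod 19); (14|19)=-1, (12|19)=-1; sign (−1)^0·-1^0·-1^-2 = +1.
|Ram(-2544009, -122960435)| = 2, even; anisotropic at {13, ∞}.

[13, inf]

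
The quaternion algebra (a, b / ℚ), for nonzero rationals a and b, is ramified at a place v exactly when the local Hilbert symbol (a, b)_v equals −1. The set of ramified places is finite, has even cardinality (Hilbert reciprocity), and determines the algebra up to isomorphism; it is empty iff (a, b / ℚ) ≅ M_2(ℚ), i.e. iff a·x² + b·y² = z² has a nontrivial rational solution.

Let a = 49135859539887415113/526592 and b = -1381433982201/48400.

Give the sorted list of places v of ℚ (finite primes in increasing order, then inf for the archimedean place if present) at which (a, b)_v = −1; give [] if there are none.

[13, 17, 29, 31, 43, 53]

(a, b) ≡ (18564367081, -28249) mod (ℚ^×)²; places V = {2, 3, 5, 7, 11, 13, 17, 29, 31, 37, 41, 43, 53, ∞}.
(a,b)_37: α=2, u≡2; β=2, v≡2 (mod 37); (2|37)=-1, (2|37)=-1; sign (−1)^0·-1^2·-1^2 = +1.
(a,b)_41: α=1, u≡21; β=1, v≡23 (mod 41); (21|41)=+1, (23|41)=+1; sign (−1)^0·+1^1·+1^1 = +1.
(a,b)_2: α=-8, β=-4; u≡1, v≡7 (mod 8); ε(u)ε(v)=0·1, αω(v)=-8·0, βω(u)=-4·0; sum ≡ 0  ⇒  +1.
(a,b)_3: α=4, u≡1; β=6, v≡2 (mod 3); (1|3)=+1, (2|3)=-1; sign (−1)^0·+1^6·-1^4 = +1.
(a,b)_5: α=0, u≡4; β=-2, v≡4 (mod 5); (4|5)=+1, (4|5)=+1; sign (−1)^0·+1^-2·+1^0 = +1.
(a,b)_13: α=3, u≡12; β=1, v≡11 (mod 13); (12|13)=+1, (11|13)=-1; sign (−1)^0·+1^1·-1^3 = -1.
(a,b)_29: α=1, u≡5; β=0, v≡19 (mod 29); (5|29)=+1, (19|29)=-1; sign (−1)^0·+1^0·-1^1 = -1.
(a,b)_31: α=1, u≡24; β=0, v≡22 (mod 31); (24|31)=-1, (22|31)=-1; sign (−1)^0·-1^0·-1^1 = -1.
(a,b)_17: α=-1, u≡3; β=0, v≡10 (mod 17); (3|17)=-1, (10|17)=-1; sign (−1)^0·-1^0·-1^-1 = -1.
(a,b)_43: α=1, u≡33; β=0, v≡5 (mod 43); (33|43)=-1, (5|43)=-1; sign (−1)^0·-1^0·-1^1 = -1.
(a,b)_11: α=-2, u≡7; β=-2, v≡6 (mod 11); (7|11)=-1, (6|11)=-1; sign (−1)^0·-1^-2·-1^-2 = +1.
(a,b)_53: α=1, u≡44; β=1, v≡12 (mod 53); (44|53)=+1, (12|53)=-1; sign (−1)^0·+1^1·-1^1 = -1.
(a,b)_∞: sgn(18564367081)=+, sgn(-28249)=−, so +1.
(a,b)_7: α=4, u≡1; β=2, v≡6 (mod 7); (1|7)=+1, (6|7)=-1; sign (−1)^0·+1^2·-1^4 = +1.
Ram(18564367081, -28249) = {13, 17, 29, 31, 43, 53}; no ℚ_13-point on the conic.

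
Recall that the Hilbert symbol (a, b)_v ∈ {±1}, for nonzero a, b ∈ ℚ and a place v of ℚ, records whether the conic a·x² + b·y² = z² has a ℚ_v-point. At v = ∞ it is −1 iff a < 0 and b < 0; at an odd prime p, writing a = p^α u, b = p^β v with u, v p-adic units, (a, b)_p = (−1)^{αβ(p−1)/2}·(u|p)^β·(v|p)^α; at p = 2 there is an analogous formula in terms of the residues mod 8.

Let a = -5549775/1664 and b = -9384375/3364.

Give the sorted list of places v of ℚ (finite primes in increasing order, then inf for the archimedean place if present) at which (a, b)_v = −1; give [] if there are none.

[3, inf]

(a, b) ≡ (-6006, -15015) mod (ℚ^×)²; places V = {2, 3, 5, 7, 11, 13, 29, 31, ∞}.
(a,b)_31: α=2, u≡4; β=0, v≡14 (mod 31); (4|31)=+1, (14|31)=+1; sign (−1)^0·+1^0·+1^2 = +1.
(a,b)_13: α=-1, u≡5; β=1, v≡8 (mod 13); (5|13)=-1, (8|13)=-1; sign (−1)^0·-1^1·-1^-1 = +1.
(a,b)_3: α=1, u≡2; β=1, v≡2 (mod 3); (2|3)=-1, (2|3)=-1; sign (−1)^1·-1^1·-1^1 = -1.
(a,b)_29: α=0, u≡17; β=-2, v≡28 (mod 29); (17|29)=-1, (28|29)=+1; sign (−1)^0·-1^-2·+1^0 = +1.
(a,b)_∞: sgn(-6006)=−, sgn(-15015)=−, so -1.
(a,b)_2: α=-7, β=-2; u≡5, v≡1 (mod 8); ε(u)ε(v)=0·0, αω(v)=-7·0, βω(u)=-2·1; sum ≡ 0  ⇒  +1.
(a,b)_7: α=1, u≡6; β=1, v≡2 (mod 7); (6|7)=-1, (2|7)=+1; sign (−1)^1·-1^1·+1^1 = +1.
(a,b)_5: α=2, u≡1; β=5, v≡3 (mod 5); (1|5)=+1, (3|5)=-1; sign (−1)^0·+1^5·-1^2 = +1.
(a,b)_11: α=1, u≡4; β=1, v≡10 (mod 11); (4|11)=+1, (10|11)=-1; sign (−1)^1·+1^1·-1^1 = +1.
|Ram(-6006, -15015)| = 2, even; anisotropic at {3, ∞}.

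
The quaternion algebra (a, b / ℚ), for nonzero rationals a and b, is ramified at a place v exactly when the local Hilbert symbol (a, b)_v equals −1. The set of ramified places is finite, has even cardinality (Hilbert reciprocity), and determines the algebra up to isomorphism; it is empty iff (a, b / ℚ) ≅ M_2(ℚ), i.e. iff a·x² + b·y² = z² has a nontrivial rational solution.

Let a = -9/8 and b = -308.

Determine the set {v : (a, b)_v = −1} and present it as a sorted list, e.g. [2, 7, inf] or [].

Mod squares: a ≡ -2, b ≡ -77. Check v ∈ {∞, 2, 3, 7, 11}.
v=7: a=7^0·(≡5), b=7^1·(≡5) mod 7; (5|7)=-1, (5|7)=-1; (−1)^{0·1·3}·(-1)^1·(-1)^0 = -1.
v=11: a=11^0·(≡3), b=11^1·(≡5) mod 11; (3|11)=+1, (5|11)=+1; (−1)^{0·1·5}·(+1)^1·(+1)^0 = +1.
v=2: v_2(a)=-3, v_2(b)=2; units ≡ 7, 3 (mod 8); ε·ε+αω+βω = 1·1+-3·1+2·0 ≡ 0  ⇒  (a,b)_2 = +1.
v=3: a=3^2·(≡1), b=3^0·(≡1) mod 3; (1|3)=+1, (1|3)=+1; (−1)^{2·0·1}·(+1)^0·(+1)^2 = +1.
v=∞: -2 < 0 and -77 < 0  ⇒  (a,b)_∞ = -1.
Ram(-2, -77) = {7, ∞}; no ℚ_7-point on the conic.

[7, inf]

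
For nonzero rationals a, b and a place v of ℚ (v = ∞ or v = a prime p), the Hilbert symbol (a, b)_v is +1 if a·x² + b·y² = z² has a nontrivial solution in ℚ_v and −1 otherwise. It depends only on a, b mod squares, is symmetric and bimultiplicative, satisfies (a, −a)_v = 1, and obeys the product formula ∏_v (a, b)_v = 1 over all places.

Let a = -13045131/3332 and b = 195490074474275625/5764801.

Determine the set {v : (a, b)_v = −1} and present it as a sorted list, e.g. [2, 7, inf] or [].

(a, b) ≡ (-187, 561) mod (ℚ^×)²; places V = {2, 3, 5, 7, 11, 17, ∞}.
(a,b)_7: α=-2, u≡4; β=-8, v≡2 (mod 7); (4|7)=+1, (2|7)=+1; sign (−1)^0·+1^-8·+1^-2 = +1.
(a,b)_2: α=-2, β=0; u≡5, v≡1 (mod 8); ε(u)ε(v)=0·0, αω(v)=-2·0, βω(u)=0·1; sum ≡ 0  ⇒  +1.
(a,b)_5: α=0, u≡2; β=4, v≡1 (mod 5); (2|5)=-1, (1|5)=+1; sign (−1)^0·-1^4·+1^0 = +1.
(a,b)_17: α=-1, u≡12; β=3, v≡2 (mod 17); (12|17)=-1, (2|17)=+1; sign (−1)^0·-1^3·+1^-1 = -1.
(a,b)_3: α=4, u≡2; β=3, v≡1 (mod 3); (2|3)=-1, (1|3)=+1; sign (−1)^0·-1^3·+1^4 = -1.
(a,b)_∞: sgn(-187)=−, sgn(561)=+, so +1.
(a,b)_11: α=5, u≡4; β=9, v≡2 (mod 11); (4|11)=+1, (2|11)=-1; sign (−1)^1·+1^9·-1^5 = +1.
|Ram(-187, 561)| = 2, even; anisotropic at {3, 17}.

[3, 17]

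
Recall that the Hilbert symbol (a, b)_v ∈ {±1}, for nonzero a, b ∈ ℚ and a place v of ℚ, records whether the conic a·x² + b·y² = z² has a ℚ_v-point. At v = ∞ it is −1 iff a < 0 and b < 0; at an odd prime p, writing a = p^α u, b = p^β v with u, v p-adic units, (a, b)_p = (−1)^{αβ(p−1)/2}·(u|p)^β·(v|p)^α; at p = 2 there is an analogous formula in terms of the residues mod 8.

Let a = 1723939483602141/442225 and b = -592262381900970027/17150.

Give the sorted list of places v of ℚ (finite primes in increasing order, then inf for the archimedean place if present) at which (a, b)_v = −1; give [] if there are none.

Mod squares: a ≡ 221, b ≡ -11036298. Check v ∈ {∞, 2, 3, 5, 7, 13, 17, 19, 29, 41}.
v=∞: 221 > 0 and -11036298 < 0  ⇒  (a,b)_∞ = +1.
v=13: a=13^1·(≡4), b=13^1·(≡7) mod 13; (4|13)=+1, (7|13)=-1; (−1)^{1·1·6}·(+1)^1·(-1)^1 = -1.
v=41: a=41^2·(≡37), b=41^3·(≡17) mod 41; (37|41)=+1, (17|41)=-1; (−1)^{2·3·20}·(+1)^3·(-1)^2 = +1.
v=19: a=19^-2·(≡14), b=19^0·(≡5) mod 19; (14|19)=-1, (5|19)=+1; (−1)^{-2·0·9}·(-1)^0·(+1)^-2 = +1.
v=2: v_2(a)=0, v_2(b)=-1; units ≡ 5, 3 (mod 8); ε·ε+αω+βω = 0·1+0·1+-1·1 ≡ 1  ⇒  (a,b)_2 = -1.
v=7: a=7^-2·(≡4), b=7^-3·(≡5) mod 7; (4|7)=+1, (5|7)=-1; (−1)^{-2·-3·3}·(+1)^-3·(-1)^-2 = +1.
v=5: a=5^-2·(≡4), b=5^-2·(≡3) mod 5; (4|5)=+1, (3|5)=-1; (−1)^{-2·-2·2}·(+1)^-2·(-1)^-2 = +1.
v=3: a=3^8·(≡2), b=3^13·(≡2) mod 3; (2|3)=-1, (2|3)=-1; (−1)^{8·13·1}·(-1)^13·(-1)^8 = -1.
v=17: a=17^1·(≡8), b=17^1·(≡16) mod 17; (8|17)=+1, (16|17)=+1; (−1)^{1·1·8}·(+1)^1·(+1)^1 = +1.
v=29: a=29^4·(≡12), b=29^3·(≡4) mod 29; (12|29)=-1, (4|29)=+1; (−1)^{4·3·14}·(-1)^3·(+1)^4 = -1.
(221, -11036298 / ℚ) ramifies at {2, 3, 13, 29}: a division algebra.

[2, 3, 13, 29]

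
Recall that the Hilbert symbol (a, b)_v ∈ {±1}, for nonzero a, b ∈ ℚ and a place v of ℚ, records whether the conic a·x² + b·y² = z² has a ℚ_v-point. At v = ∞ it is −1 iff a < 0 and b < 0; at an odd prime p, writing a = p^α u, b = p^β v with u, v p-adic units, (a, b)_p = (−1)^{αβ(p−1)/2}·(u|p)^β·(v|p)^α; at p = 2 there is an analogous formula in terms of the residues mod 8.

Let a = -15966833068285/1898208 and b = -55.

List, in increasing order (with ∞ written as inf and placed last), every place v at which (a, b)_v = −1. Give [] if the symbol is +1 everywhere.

Mod squares: a ≡ -6630, b ≡ -55. Check v ∈ {∞, 2, 3, 5, 11, 13, 17, 31, 41}.
v=13: a=13^-3·(≡3), b=13^0·(≡10) mod 13; (3|13)=+1, (10|13)=+1; (−1)^{-3·0·6}·(+1)^0·(+1)^-3 = +1.
v=41: a=41^2·(≡27), b=41^0·(≡27) mod 41; (27|41)=-1, (27|41)=-1; (−1)^{2·0·20}·(-1)^0·(-1)^2 = +1.
v=17: a=17^1·(≡1), b=17^0·(≡13) mod 17; (1|17)=+1, (13|17)=+1; (−1)^{1·0·8}·(+1)^0·(+1)^1 = +1.
v=2: v_2(a)=-5, v_2(b)=0; units ≡ 5, 1 (mod 8); ε·ε+αω+βω = 0·0+-5·0+0·1 ≡ 0  ⇒  (a,b)_2 = +1.
v=11: a=11^2·(≡9), b=11^1·(≡6) mod 11; (9|11)=+1, (6|11)=-1; (−1)^{2·1·5}·(+1)^1·(-1)^2 = +1.
v=5: a=5^1·(≡1), b=5^1·(≡4) mod 5; (1|5)=+1, (4|5)=+1; (−1)^{1·1·2}·(+1)^1·(+1)^1 = +1.
v=∞: -6630 < 0 and -55 < 0  ⇒  (a,b)_∞ = -1.
v=31: a=31^4·(≡5), b=31^0·(≡7) mod 31; (5|31)=+1, (7|31)=+1; (−1)^{4·0·15}·(+1)^0·(+1)^4 = +1.
v=3: a=3^-3·(≡1), b=3^0·(≡2) mod 3; (1|3)=+1, (2|3)=-1; (−1)^{-3·0·1}·(+1)^0·(-1)^-3 = -1.
(-6630, -55 / ℚ) ramifies at {3, ∞}: a division algebra.

[3, inf]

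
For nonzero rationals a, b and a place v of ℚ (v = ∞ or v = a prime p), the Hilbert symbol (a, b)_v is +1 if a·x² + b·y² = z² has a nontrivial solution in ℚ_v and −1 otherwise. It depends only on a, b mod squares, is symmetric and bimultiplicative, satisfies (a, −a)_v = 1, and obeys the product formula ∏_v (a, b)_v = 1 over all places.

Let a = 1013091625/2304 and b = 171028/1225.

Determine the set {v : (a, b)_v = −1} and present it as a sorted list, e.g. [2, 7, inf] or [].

Mod squares: a ≡ 239785, b ≡ 253. Check v ∈ {∞, 2, 3, 5, 7, 11, 13, 17, 23, 31}.
v=5: a=5^3·(≡2), b=5^-2·(≡2) mod 5; (2|5)=-1, (2|5)=-1; (−1)^{3·-2·2}·(-1)^-2·(-1)^3 = -1.
v=3: a=3^-2·(≡1), b=3^0·(≡1) mod 3; (1|3)=+1, (1|3)=+1; (−1)^{-2·0·1}·(+1)^0·(+1)^-2 = +1.
v=11: a=11^0·(≡8), b=11^1·(≡4) mod 11; (8|11)=-1, (4|11)=+1; (−1)^{0·1·5}·(-1)^1·(+1)^0 = -1.
v=23: a=23^0·(≡17), b=23^1·(≡5) mod 23; (17|23)=-1, (5|23)=-1; (−1)^{0·1·11}·(-1)^1·(-1)^0 = -1.
v=7: a=7^1·(≡2), b=7^-2·(≡1) mod 7; (2|7)=+1, (1|7)=+1; (−1)^{1·-2·3}·(+1)^-2·(+1)^1 = +1.
v=31: a=31^1·(≡2), b=31^0·(≡2) mod 31; (2|31)=+1, (2|31)=+1; (−1)^{1·0·15}·(+1)^0·(+1)^1 = +1.
v=17: a=17^1·(≡12), b=17^0·(≡8) mod 17; (12|17)=-1, (8|17)=+1; (−1)^{1·0·8}·(-1)^0·(+1)^1 = +1.
v=∞: 239785 > 0 and 253 > 0  ⇒  (a,b)_∞ = +1.
v=2: v_2(a)=-8, v_2(b)=2; units ≡ 1, 5 (mod 8); ε·ε+αω+βω = 0·0+-8·1+2·0 ≡ 0  ⇒  (a,b)_2 = +1.
v=13: a=13^3·(≡5), b=13^2·(≡8) mod 13; (5|13)=-1, (8|13)=-1; (−1)^{3·2·6}·(-1)^2·(-1)^3 = -1.
Ram(239785, 253) = {5, 11, 13, 23}; no ℚ_5-point on the conic.

[5, 11, 13, 23]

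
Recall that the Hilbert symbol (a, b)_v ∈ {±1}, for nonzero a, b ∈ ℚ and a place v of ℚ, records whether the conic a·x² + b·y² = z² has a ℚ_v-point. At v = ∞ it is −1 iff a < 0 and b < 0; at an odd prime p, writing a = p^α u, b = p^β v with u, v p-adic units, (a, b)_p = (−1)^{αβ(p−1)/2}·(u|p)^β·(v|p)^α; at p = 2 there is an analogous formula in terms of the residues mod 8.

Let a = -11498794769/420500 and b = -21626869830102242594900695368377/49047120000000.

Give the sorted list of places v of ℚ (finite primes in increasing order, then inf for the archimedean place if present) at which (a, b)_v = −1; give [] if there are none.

(a, b) ≡ (-14245, -9928765) mod (ℚ^×)²; places V = {2, 3, 5, 7, 11, 17, 29, 37, 41, ∞}.
(a,b)_37: α=1, u≡6; β=3, v≡7 (mod 37); (6|37)=-1, (7|37)=+1; sign (−1)^0·-1^3·+1^1 = -1.
(a,b)_2: α=-2, β=-10; u≡3, v≡3 (mod 8); ε(u)ε(v)=1·1, αω(v)=-2·1, βω(u)=-10·1; sum ≡ 1  ⇒  -1.
(a,b)_3: α=0, u≡2; β=-6, v≡2 (mod 3); (2|3)=-1, (2|3)=-1; sign (−1)^0·-1^-6·-1^0 = +1.
(a,b)_41: α=2, u≡8; β=7, v≡12 (mod 41); (8|41)=+1, (12|41)=-1; sign (−1)^0·+1^7·-1^2 = +1.
(a,b)_7: α=5, u≡2; β=13, v≡1 (mod 7); (2|7)=+1, (1|7)=+1; sign (−1)^1·+1^13·+1^5 = -1.
(a,b)_5: α=-3, u≡4; β=-7, v≡3 (mod 5); (4|5)=+1, (3|5)=-1; sign (−1)^0·+1^-7·-1^-3 = -1.
(a,b)_∞: sgn(-14245)=−, sgn(-9928765)=−, so -1.
(a,b)_11: α=1, u≡1; β=3, v≡4 (mod 11); (1|11)=+1, (4|11)=+1; sign (−1)^1·+1^3·+1^1 = -1.
(a,b)_29: α=-2, u≡23; β=-2, v≡13 (mod 29); (23|29)=+1, (13|29)=+1; sign (−1)^0·+1^-2·+1^-2 = +1.
(a,b)_17: α=0, u≡16; β=1, v≡12 (mod 17); (16|17)=+1, (12|17)=-1; sign (−1)^0·+1^1·-1^0 = +1.
Ram(-14245, -9928765) = {2, 5, 7, 11, 37, ∞}; no ℚ_2-point on the conic.

[2, 5, 7, 11, 37, inf]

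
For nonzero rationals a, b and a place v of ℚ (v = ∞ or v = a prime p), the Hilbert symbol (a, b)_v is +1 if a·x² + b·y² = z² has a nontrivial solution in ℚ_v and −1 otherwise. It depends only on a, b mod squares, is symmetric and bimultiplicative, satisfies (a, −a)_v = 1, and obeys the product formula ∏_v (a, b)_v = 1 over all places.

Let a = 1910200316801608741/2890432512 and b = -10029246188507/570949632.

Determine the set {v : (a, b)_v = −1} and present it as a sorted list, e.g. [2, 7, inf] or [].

Mod squares: a ≡ 1178, b ≡ -27094. Check v ∈ {∞, 2, 3, 7, 11, 13, 19, 23, 31}.
v=13: a=13^6·(≡5), b=13^4·(≡11) mod 13; (5|13)=-1, (11|13)=-1; (−1)^{6·4·6}·(-1)^4·(-1)^6 = +1.
v=31: a=31^1·(≡7), b=31^1·(≡18) mod 31; (7|31)=+1, (18|31)=+1; (−1)^{1·1·15}·(+1)^1·(+1)^1 = -1.
v=11: a=11^-2·(≡1), b=11^-2·(≡7) mod 11; (1|11)=+1, (7|11)=-1; (−1)^{-2·-2·5}·(+1)^-2·(-1)^-2 = +1.
v=19: a=19^1·(≡6), b=19^1·(≡15) mod 19; (6|19)=+1, (15|19)=-1; (−1)^{1·1·9}·(+1)^1·(-1)^1 = +1.
v=∞: 1178 > 0 and -27094 < 0  ⇒  (a,b)_∞ = +1.
v=7: a=7^4·(≡1), b=7^2·(≡6) mod 7; (1|7)=+1, (6|7)=-1; (−1)^{4·2·3}·(+1)^2·(-1)^4 = +1.
v=3: a=3^-6·(≡2), b=3^-2·(≡2) mod 3; (2|3)=-1, (2|3)=-1; (−1)^{-6·-2·1}·(-1)^-2·(-1)^-6 = +1.
v=2: v_2(a)=-15, v_2(b)=-19; units ≡ 5, 5 (mod 8); ε·ε+αω+βω = 0·0+-15·1+-19·1 ≡ 0  ⇒  (a,b)_2 = +1.
v=23: a=23^4·(≡19), b=23^3·(≡3) mod 23; (19|23)=-1, (3|23)=+1; (−1)^{4·3·11}·(-1)^3·(+1)^4 = -1.
Ram(1178, -27094) = {23, 31}; no ℚ_23-point on the conic.

[23, 31]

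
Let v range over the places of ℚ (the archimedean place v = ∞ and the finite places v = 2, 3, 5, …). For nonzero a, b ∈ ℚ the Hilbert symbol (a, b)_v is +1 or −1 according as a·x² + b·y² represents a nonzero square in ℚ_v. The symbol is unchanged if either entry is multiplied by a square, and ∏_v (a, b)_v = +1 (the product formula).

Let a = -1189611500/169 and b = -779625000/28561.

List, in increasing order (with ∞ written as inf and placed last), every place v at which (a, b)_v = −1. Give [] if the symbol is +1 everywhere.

[2, inf]

Mod squares: a ≡ -35, b ≡ -154. Check v ∈ {∞, 2, 3, 5, 7, 11, 13, 53}.
v=7: a=7^1·(≡2), b=7^1·(≡5) mod 7; (2|7)=+1, (5|7)=-1; (−1)^{1·1·3}·(+1)^1·(-1)^1 = +1.
v=5: a=5^3·(≡2), b=5^6·(≡4) mod 5; (2|5)=-1, (4|5)=+1; (−1)^{3·6·2}·(-1)^6·(+1)^3 = +1.
v=11: a=11^2·(≡9), b=11^1·(≡7) mod 11; (9|11)=+1, (7|11)=-1; (−1)^{2·1·5}·(+1)^1·(-1)^2 = +1.
v=53: a=53^2·(≡50), b=53^0·(≡50) mod 53; (50|53)=-1, (50|53)=-1; (−1)^{2·0·26}·(-1)^0·(-1)^2 = +1.
v=3: a=3^0·(≡1), b=3^4·(≡2) mod 3; (1|3)=+1, (2|3)=-1; (−1)^{0·4·1}·(+1)^4·(-1)^0 = +1.
v=13: a=13^-2·(≡1), b=13^-4·(≡2) mod 13; (1|13)=+1, (2|13)=-1; (−1)^{-2·-4·6}·(+1)^-4·(-1)^-2 = +1.
v=∞: -35 < 0 and -154 < 0  ⇒  (a,b)_∞ = -1.
v=2: v_2(a)=2, v_2(b)=3; units ≡ 5, 3 (mod 8); ε·ε+αω+βω = 0·1+2·1+3·1 ≡ 1  ⇒  (a,b)_2 = -1.
|Ram(-35, -154)| = 2, even; anisotropic at {2, ∞}.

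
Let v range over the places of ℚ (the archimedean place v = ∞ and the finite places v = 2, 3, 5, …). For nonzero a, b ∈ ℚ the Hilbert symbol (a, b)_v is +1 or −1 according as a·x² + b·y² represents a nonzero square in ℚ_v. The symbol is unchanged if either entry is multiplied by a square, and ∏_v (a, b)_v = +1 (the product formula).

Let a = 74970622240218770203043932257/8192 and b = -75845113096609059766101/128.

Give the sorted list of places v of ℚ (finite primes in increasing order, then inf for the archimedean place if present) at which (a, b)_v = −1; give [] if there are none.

[2, 11, 19, 23, 29, 31]

Mod squares: a ≡ 5436438194, b ≡ -1258. Check v ∈ {∞, 2, 3, 7, 11, 17, 19, 23, 29, 31, 37}.
v=23: a=23^1·(≡8), b=23^2·(≡17) mod 23; (8|23)=+1, (17|23)=-1; (−1)^{1·2·11}·(+1)^2·(-1)^1 = -1.
v=37: a=37^1·(≡30), b=37^1·(≡27) mod 37; (30|37)=+1, (27|37)=+1; (−1)^{1·1·18}·(+1)^1·(+1)^1 = +1.
v=2: v_2(a)=-13, v_2(b)=-7; units ≡ 1, 3 (mod 8); ε·ε+αω+βω = 0·1+-13·1+-7·0 ≡ 1  ⇒  (a,b)_2 = -1.
v=29: a=29^3·(≡7), b=29^2·(≡10) mod 29; (7|29)=+1, (10|29)=-1; (−1)^{3·2·14}·(+1)^2·(-1)^3 = -1.
v=3: a=3^2·(≡2), b=3^2·(≡2) mod 3; (2|3)=-1, (2|3)=-1; (−1)^{2·2·1}·(-1)^2·(-1)^2 = +1.
v=7: a=7^2·(≡5), b=7^2·(≡4) mod 7; (5|7)=-1, (4|7)=+1; (−1)^{2·2·3}·(-1)^2·(+1)^2 = +1.
v=17: a=17^1·(≡12), b=17^1·(≡6) mod 17; (12|17)=-1, (6|17)=-1; (−1)^{1·1·8}·(-1)^1·(-1)^1 = +1.
v=∞: 5436438194 > 0 and -1258 < 0  ⇒  (a,b)_∞ = +1.
v=31: a=31^3·(≡15), b=31^2·(≡26) mod 31; (15|31)=-1, (26|31)=-1; (−1)^{3·2·15}·(-1)^2·(-1)^3 = -1.
v=11: a=11^9·(≡9), b=11^6·(≡2) mod 11; (9|11)=+1, (2|11)=-1; (−1)^{9·6·5}·(+1)^6·(-1)^9 = -1.
v=19: a=19^3·(≡5), b=19^2·(≡2) mod 19; (5|19)=+1, (2|19)=-1; (−1)^{3·2·9}·(+1)^2·(-1)^3 = -1.
Ram(5436438194, -1258) = {2, 11, 19, 23, 29, 31}; no ℚ_2-point on the conic.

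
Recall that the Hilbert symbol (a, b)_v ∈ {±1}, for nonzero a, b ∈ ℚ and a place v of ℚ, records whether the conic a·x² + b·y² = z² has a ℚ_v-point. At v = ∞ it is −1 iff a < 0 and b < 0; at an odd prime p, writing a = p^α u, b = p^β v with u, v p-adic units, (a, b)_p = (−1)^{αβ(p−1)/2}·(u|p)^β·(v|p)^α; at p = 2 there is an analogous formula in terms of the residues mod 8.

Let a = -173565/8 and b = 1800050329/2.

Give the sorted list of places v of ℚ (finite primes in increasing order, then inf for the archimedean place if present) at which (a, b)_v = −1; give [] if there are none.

[2, 5, 19, 29]

Mod squares: a ≡ -38570, b ≡ 2. Check v ∈ {∞, 2, 3, 5, 7, 11, 19, 29}.
v=5: a=5^1·(≡4), b=5^0·(≡2) mod 5; (4|5)=+1, (2|5)=-1; (−1)^{1·0·2}·(+1)^0·(-1)^1 = -1.
v=3: a=3^2·(≡1), b=3^0·(≡2) mod 3; (1|3)=+1, (2|3)=-1; (−1)^{2·0·1}·(+1)^0·(-1)^2 = +1.
v=29: a=29^1·(≡24), b=29^2·(≡12) mod 29; (24|29)=+1, (12|29)=-1; (−1)^{1·2·14}·(+1)^2·(-1)^1 = -1.
v=∞: -38570 < 0 and 2 > 0  ⇒  (a,b)_∞ = +1.
v=11: a=11^0·(≡6), b=11^2·(≡8) mod 11; (6|11)=-1, (8|11)=-1; (−1)^{0·2·5}·(-1)^2·(-1)^0 = +1.
v=19: a=19^1·(≡10), b=19^2·(≡12) mod 19; (10|19)=-1, (12|19)=-1; (−1)^{1·2·9}·(-1)^2·(-1)^1 = -1.
v=7: a=7^1·(≡6), b=7^2·(≡4) mod 7; (6|7)=-1, (4|7)=+1; (−1)^{1·2·3}·(-1)^2·(+1)^1 = +1.
v=2: v_2(a)=-3, v_2(b)=-1; units ≡ 3, 1 (mod 8); ε·ε+αω+βω = 1·0+-3·0+-1·1 ≡ 1  ⇒  (a,b)_2 = -1.
|Ram(-38570, 2)| = 4, even; anisotropic at {2, 5, 19, 29}.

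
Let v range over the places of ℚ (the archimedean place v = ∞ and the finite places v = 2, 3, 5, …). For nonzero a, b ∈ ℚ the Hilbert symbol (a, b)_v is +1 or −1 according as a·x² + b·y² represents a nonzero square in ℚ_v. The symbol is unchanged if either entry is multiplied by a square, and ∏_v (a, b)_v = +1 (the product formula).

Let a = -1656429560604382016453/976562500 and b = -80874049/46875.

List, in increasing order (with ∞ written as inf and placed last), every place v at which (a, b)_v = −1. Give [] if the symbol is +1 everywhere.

(a, b) ≡ (-2093, -3) mod (ℚ^×)²; places V = {2, 3, 5, 7, 11, 13, 17, 23, ∞}.
(a,b)_17: α=4, u≡13; β=2, v≡5 (mod 17); (13|17)=+1, (5|17)=-1; sign (−1)^0·+1^2·-1^4 = +1.
(a,b)_7: α=1, u≡2; β=0, v≡1 (mod 7); (2|7)=+1, (1|7)=+1; sign (−1)^0·+1^0·+1^1 = +1.
(a,b)_23: α=9, u≡16; β=4, v≡10 (mod 23); (16|23)=+1, (10|23)=-1; sign (−1)^0·+1^4·-1^9 = -1.
(a,b)_11: α=2, u≡6; β=0, v≡2 (mod 11); (6|11)=-1, (2|11)=-1; sign (−1)^0·-1^0·-1^2 = +1.
(a,b)_5: α=-12, u≡3; β=-6, v≡2 (mod 5); (3|5)=-1, (2|5)=-1; sign (−1)^0·-1^-6·-1^-12 = +1.
(a,b)_3: α=0, u≡1; β=-1, v≡2 (mod 3); (1|3)=+1, (2|3)=-1; sign (−1)^0·+1^-1·-1^0 = +1.
(a,b)_13: α=1, u≡11; β=0, v≡3 (mod 13); (11|13)=-1, (3|13)=+1; sign (−1)^0·-1^0·+1^1 = +1.
(a,b)_2: α=-2, β=0; u≡3, v≡5 (mod 8); ε(u)ε(v)=1·0, αω(v)=-2·1, βω(u)=0·1; sum ≡ 0  ⇒  +1.
(a,b)_∞: sgn(-2093)=−, sgn(-3)=−, so -1.
Ram(-2093, -3) = {23, ∞}; no ℚ_23-point on the conic.

[23, inf]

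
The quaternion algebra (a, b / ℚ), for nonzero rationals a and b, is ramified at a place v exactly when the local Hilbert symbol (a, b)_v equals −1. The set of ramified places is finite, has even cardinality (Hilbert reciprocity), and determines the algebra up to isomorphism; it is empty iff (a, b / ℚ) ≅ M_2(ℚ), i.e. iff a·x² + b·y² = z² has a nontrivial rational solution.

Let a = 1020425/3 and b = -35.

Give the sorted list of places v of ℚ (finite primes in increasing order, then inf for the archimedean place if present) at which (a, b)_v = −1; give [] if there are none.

[]

Mod squares: a ≡ 51, b ≡ -35. Check v ∈ {∞, 2, 3, 5, 7, 17}.
v=7: a=7^4·(≡4), b=7^1·(≡2) mod 7; (4|7)=+1, (2|7)=+1; (−1)^{4·1·3}·(+1)^1·(+1)^4 = +1.
v=3: a=3^-1·(≡2), b=3^0·(≡1) mod 3; (2|3)=-1, (1|3)=+1; (−1)^{-1·0·1}·(-1)^0·(+1)^-1 = +1.
v=2: v_2(a)=0, v_2(b)=0; units ≡ 3, 5 (mod 8); ε·ε+αω+βω = 1·0+0·1+0·1 ≡ 0  ⇒  (a,b)_2 = +1.
v=5: a=5^2·(≡4), b=5^1·(≡3) mod 5; (4|5)=+1, (3|5)=-1; (−1)^{2·1·2}·(+1)^1·(-1)^2 = +1.
v=17: a=17^1·(≡5), b=17^0·(≡16) mod 17; (5|17)=-1, (16|17)=+1; (−1)^{1·0·8}·(-1)^0·(+1)^1 = +1.
v=∞: 51 > 0 and -35 < 0  ⇒  (a,b)_∞ = +1.
Ram(a, b) = ∅: the form 51·x² + -35·y² − z² is isotropic over every ℚ_v, so by Hasse–Minkowski it is isotropic over ℚ.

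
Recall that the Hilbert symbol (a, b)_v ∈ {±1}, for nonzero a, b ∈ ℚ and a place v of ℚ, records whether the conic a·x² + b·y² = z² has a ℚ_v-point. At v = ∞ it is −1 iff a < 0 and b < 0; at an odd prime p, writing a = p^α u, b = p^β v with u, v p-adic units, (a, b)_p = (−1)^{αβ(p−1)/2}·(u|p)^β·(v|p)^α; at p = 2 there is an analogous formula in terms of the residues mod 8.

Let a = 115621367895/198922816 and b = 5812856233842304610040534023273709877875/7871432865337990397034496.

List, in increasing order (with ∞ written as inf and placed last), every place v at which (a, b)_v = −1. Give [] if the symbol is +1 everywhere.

Mod squares: a ≡ 97495, b ≡ 7507115. Check v ∈ {∞, 2, 3, 5, 7, 11, 13, 17, 31, 37, 41, 43}.
v=41: a=41^-2·(≡34), b=41^-6·(≡12) mod 41; (34|41)=-1, (12|41)=-1; (−1)^{-2·-6·20}·(-1)^-6·(-1)^-2 = +1.
v=31: a=31^1·(≡7), b=31^3·(≡15) mod 31; (7|31)=+1, (15|31)=-1; (−1)^{1·3·15}·(+1)^3·(-1)^1 = +1.
v=7: a=7^0·(≡5), b=7^1·(≡6) mod 7; (5|7)=-1, (6|7)=-1; (−1)^{0·1·3}·(-1)^1·(-1)^0 = -1.
v=13: a=13^0·(≡7), b=13^2·(≡11) mod 13; (7|13)=-1, (11|13)=-1; (−1)^{0·2·6}·(-1)^2·(-1)^0 = +1.
v=∞: 97495 > 0 and 7507115 > 0  ⇒  (a,b)_∞ = +1.
v=37: a=37^1·(≡35), b=37^3·(≡13) mod 37; (35|37)=-1, (13|37)=-1; (−1)^{1·3·18}·(-1)^3·(-1)^1 = +1.
v=11: a=11^4·(≡2), b=11^13·(≡1) mod 11; (2|11)=-1, (1|11)=+1; (−1)^{4·13·5}·(-1)^13·(+1)^4 = -1.
v=3: a=3^4·(≡1), b=3^12·(≡2) mod 3; (1|3)=+1, (2|3)=-1; (−1)^{4·12·1}·(+1)^12·(-1)^4 = +1.
v=5: a=5^1·(≡4), b=5^3·(≡3) mod 5; (4|5)=+1, (3|5)=-1; (−1)^{1·3·2}·(+1)^3·(-1)^1 = -1.
v=17: a=17^1·(≡3), b=17^5·(≡12) mod 17; (3|17)=-1, (12|17)=-1; (−1)^{1·5·8}·(-1)^5·(-1)^1 = +1.
v=2: v_2(a)=-6, v_2(b)=-18; units ≡ 7, 3 (mod 8); ε·ε+αω+βω = 1·1+-6·1+-18·0 ≡ 1  ⇒  (a,b)_2 = -1.
v=43: a=43^-2·(≡4), b=43^-6·(≡33) mod 43; (4|43)=+1, (33|43)=-1; (−1)^{-2·-6·21}·(+1)^-6·(-1)^-2 = +1.
Ram(97495, 7507115) = {2, 5, 7, 11}; no ℚ_2-point on the conic.

[2, 5, 7, 11]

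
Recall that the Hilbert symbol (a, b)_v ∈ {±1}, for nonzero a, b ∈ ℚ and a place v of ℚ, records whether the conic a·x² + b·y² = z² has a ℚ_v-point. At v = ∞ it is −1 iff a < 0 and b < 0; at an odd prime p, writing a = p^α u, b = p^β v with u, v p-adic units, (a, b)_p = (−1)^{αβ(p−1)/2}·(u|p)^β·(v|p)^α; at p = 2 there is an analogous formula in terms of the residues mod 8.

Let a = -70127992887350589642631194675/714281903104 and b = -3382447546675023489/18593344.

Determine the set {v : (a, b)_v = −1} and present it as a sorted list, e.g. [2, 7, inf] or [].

(a, b) ≡ (-1763, -8833081) mod (ℚ^×)²; places V = {2, 3, 5, 7, 11, 13, 17, 19, 23, 29, 41, 43, ∞}.
(a,b)_29: α=2, u≡16; β=1, v≡21 (mod 29); (16|29)=+1, (21|29)=-1; sign (−1)^0·+1^1·-1^2 = +1.
(a,b)_23: α=2, u≡6; β=1, v≡20 (mod 23); (6|23)=+1, (20|23)=-1; sign (−1)^0·+1^1·-1^2 = +1.
(a,b)_11: α=-2, u≡6; β=-2, v≡6 (mod 11); (6|11)=-1, (6|11)=-1; sign (−1)^0·-1^-2·-1^-2 = +1.
(a,b)_5: α=2, u≡2; β=0, v≡4 (mod 5); (2|5)=-1, (4|5)=+1; sign (−1)^0·-1^0·+1^2 = +1.
(a,b)_7: α=-8, u≡1; β=-4, v≡1 (mod 7); (1|7)=+1, (1|7)=+1; sign (−1)^0·+1^-4·+1^-8 = +1.
(a,b)_2: α=-10, β=-6; u≡5, v≡7 (mod 8); ε(u)ε(v)=0·1, αω(v)=-10·0, βω(u)=-6·1; sum ≡ 0  ⇒  +1.
(a,b)_17: α=2, u≡14; β=1, v≡11 (mod 17); (14|17)=-1, (11|17)=-1; sign (−1)^0·-1^1·-1^2 = -1.
(a,b)_∞: sgn(-1763)=−, sgn(-8833081)=−, so -1.
(a,b)_19: α=2, u≡1; β=1, v≡10 (mod 19); (1|19)=+1, (10|19)=-1; sign (−1)^0·+1^1·-1^2 = +1.
(a,b)_3: α=8, u≡1; β=6, v≡2 (mod 3); (1|3)=+1, (2|3)=-1; sign (−1)^0·+1^6·-1^8 = +1.
(a,b)_13: α=0, u≡5; β=2, v≡12 (mod 13); (5|13)=-1, (12|13)=+1; sign (−1)^0·-1^2·+1^0 = +1.
(a,b)_43: α=3, u≡42; β=2, v≡18 (mod 43); (42|43)=-1, (18|43)=-1; sign (−1)^0·-1^2·-1^3 = -1.
(a,b)_41: α=5, u≡21; β=3, v≡13 (mod 41); (21|41)=+1, (13|41)=-1; sign (−1)^0·+1^3·-1^5 = -1.
Ram(-1763, -8833081) = {17, 41, 43, ∞}; no ℚ_17-point on the conic.

[17, 41, 43, inf]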